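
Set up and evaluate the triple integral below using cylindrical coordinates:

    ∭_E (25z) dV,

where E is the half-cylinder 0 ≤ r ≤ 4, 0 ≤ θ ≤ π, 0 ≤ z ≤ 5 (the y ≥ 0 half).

In cylindrical coordinates, x = r cos(θ), y = r sin(θ), z = z, and dV = r dr dθ dz.

The integrand becomes 25z, so

    ∭_E (25z) dV = ∫_{0}^{π} ∫_{0}^{4} ∫_{0}^{5} (25z) · r dz dr dθ.

Inner (z): 625r/2.
Middle (r from 0 to 4): 2500.
Outer (θ): 2500π.

Therefore the triple integral equals 2500π.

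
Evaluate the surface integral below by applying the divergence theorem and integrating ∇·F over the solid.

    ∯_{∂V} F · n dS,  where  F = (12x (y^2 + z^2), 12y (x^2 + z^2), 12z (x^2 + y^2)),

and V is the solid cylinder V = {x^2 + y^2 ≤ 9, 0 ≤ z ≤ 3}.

By the divergence theorem,

    ∯_{∂V} F · n dS = ∭_V (∇ · F) dV.

Compute the divergence:
    ∇ · F = ∂F_x/∂x + ∂F_y/∂y + ∂F_z/∂z = 12y^2 + 12z^2 + 12x^2 + 12z^2 + 12x^2 + 12y^2 = 24x^2 + 24y^2 + 24z^2.

In cylindrical coordinates, x = r cos(θ), y = r sin(θ), z = z, dV = r dr dθ dz, with 0 ≤ r ≤ 3, 0 ≤ θ ≤ 2π, 0 ≤ z ≤ 3.

The integrand, after substitution and multiplying by the volume element, becomes (24r^2 + 24z^2) · r, so

    ∭_V (∇·F) dV = ∫_0^{2π} ∫_0^{3} ∫_0^{3} (24r^2 + 24z^2) · r dz dr dθ.

Inner (z from 0 to 3): 72r (r^2 + 3).
Middle (r from 0 to 3): 2430.
Outer (θ from 0 to 2π): 4860π.

Therefore ∯_{∂V} F · n dS = 4860π.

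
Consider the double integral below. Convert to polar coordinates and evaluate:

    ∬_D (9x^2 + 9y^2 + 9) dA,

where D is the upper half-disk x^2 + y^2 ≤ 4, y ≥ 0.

The region D is 0 ≤ r ≤ 2, 0 ≤ θ ≤ π in polar coordinates, where x = r cos(θ), y = r sin(θ), and dA = r dr dθ.

Under the substitution, the integrand becomes 9r^2 + 9, so

    ∬_D (9x^2 + 9y^2 + 9) dA = ∫_{0}^{π} ∫_{0}^{2} (9r^2 + 9) · r dr dθ.

Inner integral (in r): ∫_{0}^{2} (9r^2 + 9) · r dr = 54.

Outer integral (in θ): ∫_{0}^{π} (54) dθ = 54π.

Therefore ∬_D (9x^2 + 9y^2 + 9) dA = 54π.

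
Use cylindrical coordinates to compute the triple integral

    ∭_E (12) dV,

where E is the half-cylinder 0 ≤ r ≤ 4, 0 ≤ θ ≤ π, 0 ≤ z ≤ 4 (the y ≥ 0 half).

In cylindrical coordinates, x = r cos(θ), y = r sin(θ), z = z, and dV = r dr dθ dz.

The integrand becomes 12, so

    ∭_E (12) dV = ∫_{0}^{π} ∫_{0}^{4} ∫_{0}^{4} (12) · r dz dr dθ.

Inner (z): 48r.
Middle (r from 0 to 4): 384.
Outer (θ): 384π.

Therefore the triple integral equals 384π.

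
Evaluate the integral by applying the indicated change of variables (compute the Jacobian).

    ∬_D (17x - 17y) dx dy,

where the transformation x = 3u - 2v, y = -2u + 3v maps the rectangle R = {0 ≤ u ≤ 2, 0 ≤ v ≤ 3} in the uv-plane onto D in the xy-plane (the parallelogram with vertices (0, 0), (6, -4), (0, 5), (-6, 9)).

Compute the Jacobian determinant of (x, y) with respect to (u, v):

    ∂(x,y)/∂(u,v) = | 3  -2 | = (3)(3) - (-2)(-2) = 5.
                   | -2  3 |

Its absolute value is |J| = 5 (the area scaling factor).

Substituting x = 3u - 2v, y = -2u + 3v into the integrand,

    17x - 17y → 85u - 85v,

so the integral becomes

    ∬_R (85u - 85v) · |J| du dv = ∫_0^2 ∫_0^3 (425u - 425v) dv du.

Inner (v): 1275u - 3825/2.
Outer (u): -1275.

Therefore ∬_D (17x - 17y) dx dy = -1275.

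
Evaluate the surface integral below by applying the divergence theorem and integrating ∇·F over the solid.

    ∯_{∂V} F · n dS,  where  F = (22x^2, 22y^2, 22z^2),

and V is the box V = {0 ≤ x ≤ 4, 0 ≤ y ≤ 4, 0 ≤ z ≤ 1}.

By the divergence theorem,

    ∯_{∂V} F · n dS = ∭_V (∇ · F) dV.

Compute the divergence:
    ∇ · F = ∂F_x/∂x + ∂F_y/∂y + ∂F_z/∂z = 44x + 44y + 44z.

V is a rectangular box, so dV = dx dy dz with 0 ≤ x ≤ 4, 0 ≤ y ≤ 4, 0 ≤ z ≤ 1.

Integrate (44x + 44y + 44z) over V as an iterated integral:

    ∭_V (∇·F) dV = ∫_0^{4} ∫_0^{4} ∫_0^{1} (44x + 44y + 44z) dz dy dx.

Inner (z from 0 to 1): 44x + 44y + 22.
Middle (y from 0 to 4): 176x + 440.
Outer (x from 0 to 4): 3168.

Therefore ∯_{∂V} F · n dS = 3168.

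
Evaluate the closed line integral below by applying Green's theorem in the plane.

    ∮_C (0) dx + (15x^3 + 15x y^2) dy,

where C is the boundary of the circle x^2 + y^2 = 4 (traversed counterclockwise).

Green's theorem converts the closed line integral into a double integral over the enclosed region D:

    ∮_C P dx + Q dy = ∬_D (∂Q/∂x - ∂P/∂y) dA.

Here P = 0, Q = 15x^3 + 15x y^2, so

    ∂Q/∂x = 45x^2 + 15y^2,    ∂P/∂y = 0,
    ∂Q/∂x - ∂P/∂y = 45x^2 + 15y^2.

D is the region x^2 + y^2 ≤ 4. Evaluating the double integral:

In polar coordinates (x = r cos θ, y = r sin θ, dA = r dr dθ) the integrand becomes 15r^2(cos(2θ) + 2), so

    ∬_D (45x^2 + 15y^2) dA = ∫_0^{2π} ∫_0^{2} (15r^2(cos(2θ) + 2)) · r dr dθ.

Inner (r from 0 to 2): 60cos(2θ) + 120.
Outer (θ from 0 to 2π): 240π.

Therefore ∮_C P dx + Q dy = 240π.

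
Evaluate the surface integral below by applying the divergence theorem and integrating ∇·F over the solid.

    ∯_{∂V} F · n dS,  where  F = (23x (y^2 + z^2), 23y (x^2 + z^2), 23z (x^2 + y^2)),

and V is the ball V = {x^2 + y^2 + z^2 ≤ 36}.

By the divergence theorem,

    ∯_{∂V} F · n dS = ∭_V (∇ · F) dV.

Compute the divergence:
    ∇ · F = ∂F_x/∂x + ∂F_y/∂y + ∂F_z/∂z = 23y^2 + 23z^2 + 23x^2 + 23z^2 + 23x^2 + 23y^2 = 46x^2 + 46y^2 + 46z^2.

In spherical coordinates, x = ρ sin(φ) cos(θ), y = ρ sin(φ) sin(θ), z = ρ cos(φ), dV = ρ^2 sin(φ) dρ dφ dθ, with 0 ≤ ρ ≤ 6, 0 ≤ φ ≤ π, 0 ≤ θ ≤ 2π.

The integrand, after substitution and multiplying by the volume element, becomes (46ρ^2) · ρ^2 sin(φ), so

    ∭_V (∇·F) dV = ∫_0^{2π} ∫_0^{π} ∫_0^{6} (46ρ^2) · ρ^2 sin(φ) dρ dφ dθ.

Inner (ρ from 0 to 6): 357696sin(φ)/5.
Middle (φ from 0 to π): 715392/5.
Outer (θ from 0 to 2π): 1430784π/5.

Therefore ∯_{∂V} F · n dS = 1430784π/5.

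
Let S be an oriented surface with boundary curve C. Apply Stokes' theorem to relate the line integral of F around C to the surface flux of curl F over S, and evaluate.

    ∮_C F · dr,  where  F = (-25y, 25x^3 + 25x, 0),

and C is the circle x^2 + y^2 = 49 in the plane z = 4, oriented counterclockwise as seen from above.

Let S be the flat disk x^2 + y^2 ≤ 49 in the plane z = 4, with upward unit normal n̂ = ẑ. By Stokes' theorem,

    ∮_C F · dr = ∬_S (∇ × F) · n̂ dS = ∬_D (curl F)_z dA,

where D is the disk x^2 + y^2 ≤ 49.

Compute the curl of F = (-25y, 25x^3 + 25x, 0):
    (∇ × F)_x = ∂F_z/∂y - ∂F_y/∂z = 0,
    (∇ × F)_y = ∂F_x/∂z - ∂F_z/∂x = 0,
    (∇ × F)_z = ∂F_y/∂x - ∂F_x/∂y = 75x^2 + 50.

On z = 4, (curl F)_z = 75x^2 + 50.

Convert to polar (x = r cos θ, y = r sin θ, dA = r dr dθ); the integrand becomes 75r^2cos(θ)^2 + 50, so

    ∬_D (curl F)_z dA = ∫_0^{2π} ∫_0^{7} (75r^2cos(θ)^2 + 50) · r dr dθ.

Inner (r from 0 to 7): 180075cos(θ)^2/4 + 1225.
Outer (θ from 0 to 2π): 189875π/4.

Therefore ∮_C F · dr = 189875π/4.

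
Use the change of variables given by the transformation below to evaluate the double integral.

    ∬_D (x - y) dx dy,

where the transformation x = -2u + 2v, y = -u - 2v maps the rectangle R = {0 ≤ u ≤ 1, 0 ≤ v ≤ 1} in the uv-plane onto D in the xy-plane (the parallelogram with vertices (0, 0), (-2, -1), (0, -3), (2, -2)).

Compute the Jacobian determinant of (x, y) with respect to (u, v):

    ∂(x,y)/∂(u,v) = | -2  2 | = (-2)(-2) - (2)(-1) = 6.
                   | -1  -2 |

Its absolute value is |J| = 6 (the area scaling factor).

Substituting x = -2u + 2v, y = -u - 2v into the integrand,

    x - y → -u + 4v,

so the integral becomes

    ∬_R (-u + 4v) · |J| du dv = ∫_0^1 ∫_0^1 (-6u + 24v) dv du.

Inner (v): 12 - 6u.
Outer (u): 9.

Therefore ∬_D (x - y) dx dy = 9.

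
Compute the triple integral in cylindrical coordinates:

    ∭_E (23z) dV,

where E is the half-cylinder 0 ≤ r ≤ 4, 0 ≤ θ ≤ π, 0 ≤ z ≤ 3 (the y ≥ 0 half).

In cylindrical coordinates, x = r cos(θ), y = r sin(θ), z = z, and dV = r dr dθ dz.

The integrand becomes 23z, so

    ∭_E (23z) dV = ∫_{0}^{π} ∫_{0}^{4} ∫_{0}^{3} (23z) · r dz dr dθ.

Inner (z): 207r/2.
Middle (r from 0 to 4): 828.
Outer (θ): 828π.

Therefore the triple integral equals 828π.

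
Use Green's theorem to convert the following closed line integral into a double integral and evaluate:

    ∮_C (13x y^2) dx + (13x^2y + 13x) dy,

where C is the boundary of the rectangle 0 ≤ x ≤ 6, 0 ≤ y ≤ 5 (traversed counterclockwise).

Green's theorem converts the closed line integral into a double integral over the enclosed region D:

    ∮_C P dx + Q dy = ∬_D (∂Q/∂x - ∂P/∂y) dA.

Here P = 13x y^2, Q = 13x^2y + 13x, so

    ∂Q/∂x = 26x y + 13,    ∂P/∂y = 26x y,
    ∂Q/∂x - ∂P/∂y = 13.

D is the region 0 ≤ x ≤ 6, 0 ≤ y ≤ 5. Evaluating the double integral:

    ∬_D (13) dA = ∫_0^{6} ∫_0^{5} (13) dy dx.

Inner (y from 0 to 5): 65.
Outer (x from 0 to 6): 390.

Therefore ∮_C P dx + Q dy = 390.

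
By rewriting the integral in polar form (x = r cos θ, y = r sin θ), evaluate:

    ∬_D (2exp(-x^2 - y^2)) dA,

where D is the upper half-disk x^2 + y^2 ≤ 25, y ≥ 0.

The region D is 0 ≤ r ≤ 5, 0 ≤ θ ≤ π in polar coordinates, where x = r cos(θ), y = r sin(θ), and dA = r dr dθ.

Under the substitution, the integrand becomes 2exp(-r^2), so

    ∬_D (2exp(-x^2 - y^2)) dA = ∫_{0}^{π} ∫_{0}^{5} (2exp(-r^2)) · r dr dθ.

Inner integral (in r): ∫_{0}^{5} (2exp(-r^2)) · r dr = 1 - exp(-25).

Outer integral (in θ): ∫_{0}^{π} (1 - exp(-25)) dθ = -π exp(-25) + π.

Therefore ∬_D (2exp(-x^2 - y^2)) dA = -π exp(-25) + π.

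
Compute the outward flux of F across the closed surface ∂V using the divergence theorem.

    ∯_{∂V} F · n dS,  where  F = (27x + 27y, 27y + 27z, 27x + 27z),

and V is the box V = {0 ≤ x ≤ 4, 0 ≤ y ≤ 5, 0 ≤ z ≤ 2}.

By the divergence theorem,

    ∯_{∂V} F · n dS = ∭_V (∇ · F) dV.

Compute the divergence:
    ∇ · F = ∂F_x/∂x + ∂F_y/∂y + ∂F_z/∂z = 27 + 27 + 27 = 81.

V is a rectangular box, so dV = dx dy dz with 0 ≤ x ≤ 4, 0 ≤ y ≤ 5, 0 ≤ z ≤ 2.

Integrate (81) over V as an iterated integral:

    ∭_V (∇·F) dV = ∫_0^{4} ∫_0^{5} ∫_0^{2} (81) dz dy dx.

Inner (z from 0 to 2): 162.
Middle (y from 0 to 5): 810.
Outer (x from 0 to 4): 3240.

Therefore ∯_{∂V} F · n dS = 3240.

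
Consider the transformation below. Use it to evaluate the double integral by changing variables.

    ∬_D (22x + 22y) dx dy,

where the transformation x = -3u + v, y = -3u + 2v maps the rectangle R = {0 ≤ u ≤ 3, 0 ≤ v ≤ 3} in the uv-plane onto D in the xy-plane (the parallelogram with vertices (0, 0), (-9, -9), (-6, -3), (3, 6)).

Compute the Jacobian determinant of (x, y) with respect to (u, v):

    ∂(x,y)/∂(u,v) = | -3  1 | = (-3)(2) - (1)(-3) = -3.
                   | -3  2 |

Its absolute value is |J| = 3 (the area scaling factor).

Substituting x = -3u + v, y = -3u + 2v into the integrand,

    22x + 22y → -132u + 66v,

so the integral becomes

    ∬_R (-132u + 66v) · |J| du dv = ∫_0^3 ∫_0^3 (-396u + 198v) dv du.

Inner (v): 891 - 1188u.
Outer (u): -2673.

Therefore ∬_D (22x + 22y) dx dy = -2673.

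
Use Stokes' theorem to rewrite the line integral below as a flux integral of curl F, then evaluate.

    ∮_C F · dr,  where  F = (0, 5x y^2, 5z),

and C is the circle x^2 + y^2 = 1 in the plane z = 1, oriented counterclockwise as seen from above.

Let S be the flat disk x^2 + y^2 ≤ 1 in the plane z = 1, with upward unit normal n̂ = ẑ. By Stokes' theorem,

    ∮_C F · dr = ∬_S (∇ × F) · n̂ dS = ∬_D (curl F)_z dA,

where D is the disk x^2 + y^2 ≤ 1.

Compute the curl of F = (0, 5x y^2, 5z):
    (∇ × F)_x = ∂F_z/∂y - ∂F_y/∂z = 0,
    (∇ × F)_y = ∂F_x/∂z - ∂F_z/∂x = 0,
    (∇ × F)_z = ∂F_y/∂x - ∂F_x/∂y = 5y^2.

On z = 1, (curl F)_z = 5y^2.

Convert to polar (x = r cos θ, y = r sin θ, dA = r dr dθ); the integrand becomes 5r^2sin(θ)^2, so

    ∬_D (curl F)_z dA = ∫_0^{2π} ∫_0^{1} (5r^2sin(θ)^2) · r dr dθ.

Inner (r from 0 to 1): 5sin(θ)^2/4.
Outer (θ from 0 to 2π): 5π/4.

Therefore ∮_C F · dr = 5π/4.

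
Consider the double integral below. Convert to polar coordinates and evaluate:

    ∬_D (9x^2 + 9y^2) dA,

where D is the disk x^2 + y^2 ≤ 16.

The region D is 0 ≤ r ≤ 4, 0 ≤ θ ≤ 2π in polar coordinates, where x = r cos(θ), y = r sin(θ), and dA = r dr dθ.

Under the substitution, the integrand becomes 9r^2, so

    ∬_D (9x^2 + 9y^2) dA = ∫_{0}^{2π} ∫_{0}^{4} (9r^2) · r dr dθ.

Inner integral (in r): ∫_{0}^{4} (9r^2) · r dr = 576.

Outer integral (in θ): ∫_{0}^{2π} (576) dθ = 1152π.

Therefore ∬_D (9x^2 + 9y^2) dA = 1152π.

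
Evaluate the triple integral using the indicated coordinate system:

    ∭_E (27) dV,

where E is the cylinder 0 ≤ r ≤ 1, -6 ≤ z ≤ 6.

In cylindrical coordinates, x = r cos(θ), y = r sin(θ), z = z, and dV = r dr dθ dz.

The integrand becomes 27, so

    ∭_E (27) dV = ∫_{0}^{2π} ∫_{0}^{1} ∫_{-6}^{6} (27) · r dz dr dθ.

Inner (z): 324r.
Middle (r from 0 to 1): 162.
Outer (θ): 324π.

Therefore the triple integral equals 324π.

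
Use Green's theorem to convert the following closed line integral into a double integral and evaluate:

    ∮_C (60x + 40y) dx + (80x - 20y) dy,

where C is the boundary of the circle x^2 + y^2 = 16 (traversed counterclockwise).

Green's theorem converts the closed line integral into a double integral over the enclosed region D:

    ∮_C P dx + Q dy = ∬_D (∂Q/∂x - ∂P/∂y) dA.

Here P = 60x + 40y, Q = 80x - 20y, so

    ∂Q/∂x = 80,    ∂P/∂y = 40,
    ∂Q/∂x - ∂P/∂y = 40.

D is the region x^2 + y^2 ≤ 16. Evaluating the double integral:

In polar coordinates (x = r cos θ, y = r sin θ, dA = r dr dθ) the integrand becomes 40, so

    ∬_D (40) dA = ∫_0^{2π} ∫_0^{4} (40) · r dr dθ.

Inner (r from 0 to 4): 320.
Outer (θ from 0 to 2π): 640π.

Therefore ∮_C P dx + Q dy = 640π.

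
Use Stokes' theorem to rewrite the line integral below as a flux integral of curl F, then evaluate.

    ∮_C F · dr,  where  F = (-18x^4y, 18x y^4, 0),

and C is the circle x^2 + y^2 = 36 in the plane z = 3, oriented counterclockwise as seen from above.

Let S be the flat disk x^2 + y^2 ≤ 36 in the plane z = 3, with upward unit normal n̂ = ẑ. By Stokes' theorem,

    ∮_C F · dr = ∬_S (∇ × F) · n̂ dS = ∬_D (curl F)_z dA,

where D is the disk x^2 + y^2 ≤ 36.

Compute the curl of F = (-18x^4y, 18x y^4, 0):
    (∇ × F)_x = ∂F_z/∂y - ∂F_y/∂z = 0,
    (∇ × F)_y = ∂F_x/∂z - ∂F_z/∂x = 0,
    (∇ × F)_z = ∂F_y/∂x - ∂F_x/∂y = 18x^4 + 18y^4.

On z = 3, (curl F)_z = 18x^4 + 18y^4.

Convert to polar (x = r cos θ, y = r sin θ, dA = r dr dθ); the integrand becomes 18r^4(sin(θ)^4 + cos(θ)^4), so

    ∬_D (curl F)_z dA = ∫_0^{2π} ∫_0^{6} (18r^4(sin(θ)^4 + cos(θ)^4)) · r dr dθ.

Inner (r from 0 to 6): 139968sin(θ)^4 + 139968cos(θ)^4.
Outer (θ from 0 to 2π): 209952π.

Therefore ∮_C F · dr = 209952π.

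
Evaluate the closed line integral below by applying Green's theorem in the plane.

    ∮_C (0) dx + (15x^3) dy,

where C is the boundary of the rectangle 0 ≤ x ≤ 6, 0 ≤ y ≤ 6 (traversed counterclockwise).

Green's theorem converts the closed line integral into a double integral over the enclosed region D:

    ∮_C P dx + Q dy = ∬_D (∂Q/∂x - ∂P/∂y) dA.

Here P = 0, Q = 15x^3, so

    ∂Q/∂x = 45x^2,    ∂P/∂y = 0,
    ∂Q/∂x - ∂P/∂y = 45x^2.

D is the region 0 ≤ x ≤ 6, 0 ≤ y ≤ 6. Evaluating the double integral:

    ∬_D (45x^2) dA = ∫_0^{6} ∫_0^{6} (45x^2) dy dx.

Inner (y from 0 to 6): 270x^2.
Outer (x from 0 to 6): 19440.

Therefore ∮_C P dx + Q dy = 19440.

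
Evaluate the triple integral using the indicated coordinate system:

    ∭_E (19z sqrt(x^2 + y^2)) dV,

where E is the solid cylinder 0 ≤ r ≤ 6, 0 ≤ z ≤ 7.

In cylindrical coordinates, x = r cos(θ), y = r sin(θ), z = z, and dV = r dr dθ dz.

The integrand becomes 19r z, so

    ∭_E (19z sqrt(x^2 + y^2)) dV = ∫_{0}^{2π} ∫_{0}^{6} ∫_{0}^{7} (19r z) · r dz dr dθ.

Inner (z): 931r^2/2.
Middle (r from 0 to 6): 33516.
Outer (θ): 67032π.

Therefore the triple integral equals 67032π.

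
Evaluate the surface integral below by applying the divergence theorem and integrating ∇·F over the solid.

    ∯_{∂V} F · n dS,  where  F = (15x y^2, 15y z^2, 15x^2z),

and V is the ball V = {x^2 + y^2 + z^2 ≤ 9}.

By the divergence theorem,

    ∯_{∂V} F · n dS = ∭_V (∇ · F) dV.

Compute the divergence:
    ∇ · F = ∂F_x/∂x + ∂F_y/∂y + ∂F_z/∂z = 15y^2 + 15z^2 + 15x^2 = 15x^2 + 15y^2 + 15z^2.

In spherical coordinates, x = ρ sin(φ) cos(θ), y = ρ sin(φ) sin(θ), z = ρ cos(φ), dV = ρ^2 sin(φ) dρ dφ dθ, with 0 ≤ ρ ≤ 3, 0 ≤ φ ≤ π, 0 ≤ θ ≤ 2π.

The integrand, after substitution and multiplying by the volume element, becomes (15ρ^2) · ρ^2 sin(φ), so

    ∭_V (∇·F) dV = ∫_0^{2π} ∫_0^{π} ∫_0^{3} (15ρ^2) · ρ^2 sin(φ) dρ dφ dθ.

Inner (ρ from 0 to 3): 729sin(φ).
Middle (φ from 0 to π): 1458.
Outer (θ from 0 to 2π): 2916π.

Therefore ∯_{∂V} F · n dS = 2916π.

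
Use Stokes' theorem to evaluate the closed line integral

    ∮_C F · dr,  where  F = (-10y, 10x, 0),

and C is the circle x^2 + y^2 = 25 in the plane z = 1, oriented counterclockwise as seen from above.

Let S be the flat disk x^2 + y^2 ≤ 25 in the plane z = 1, with upward unit normal n̂ = ẑ. By Stokes' theorem,

    ∮_C F · dr = ∬_S (∇ × F) · n̂ dS = ∬_D (curl F)_z dA,

where D is the disk x^2 + y^2 ≤ 25.

Compute the curl of F = (-10y, 10x, 0):
    (∇ × F)_x = ∂F_z/∂y - ∂F_y/∂z = 0,
    (∇ × F)_y = ∂F_x/∂z - ∂F_z/∂x = 0,
    (∇ × F)_z = ∂F_y/∂x - ∂F_x/∂y = 20.

On z = 1, (curl F)_z = 20.

Convert to polar (x = r cos θ, y = r sin θ, dA = r dr dθ); the integrand becomes 20, so

    ∬_D (curl F)_z dA = ∫_0^{2π} ∫_0^{5} (20) · r dr dθ.

Inner (r from 0 to 5): 250.
Outer (θ from 0 to 2π): 500π.

Therefore ∮_C F · dr = 500π.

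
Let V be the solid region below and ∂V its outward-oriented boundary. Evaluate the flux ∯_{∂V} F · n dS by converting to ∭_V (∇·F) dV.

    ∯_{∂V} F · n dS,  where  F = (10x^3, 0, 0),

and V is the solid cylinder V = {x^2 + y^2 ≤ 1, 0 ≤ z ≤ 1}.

By the divergence theorem,

    ∯_{∂V} F · n dS = ∭_V (∇ · F) dV.

Compute the divergence:
    ∇ · F = ∂F_x/∂x + ∂F_y/∂y + ∂F_z/∂z = 30x^2 + 0 + 0 = 30x^2.

In cylindrical coordinates, x = r cos(θ), y = r sin(θ), z = z, dV = r dr dθ dz, with 0 ≤ r ≤ 1, 0 ≤ θ ≤ 2π, 0 ≤ z ≤ 1.

The integrand, after substitution and multiplying by the volume element, becomes (30r^2cos(θ)^2) · r, so

    ∭_V (∇·F) dV = ∫_0^{2π} ∫_0^{1} ∫_0^{1} (30r^2cos(θ)^2) · r dz dr dθ.

Inner (z from 0 to 1): 30r^3cos(θ)^2.
Middle (r from 0 to 1): 15cos(θ)^2/2.
Outer (θ from 0 to 2π): 15π/2.

Therefore ∯_{∂V} F · n dS = 15π/2.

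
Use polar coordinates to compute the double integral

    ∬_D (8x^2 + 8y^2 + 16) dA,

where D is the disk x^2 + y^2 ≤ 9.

The region D is 0 ≤ r ≤ 3, 0 ≤ θ ≤ 2π in polar coordinates, where x = r cos(θ), y = r sin(θ), and dA = r dr dθ.

Under the substitution, the integrand becomes 8r^2 + 16, so

    ∬_D (8x^2 + 8y^2 + 16) dA = ∫_{0}^{2π} ∫_{0}^{3} (8r^2 + 16) · r dr dθ.

Inner integral (in r): ∫_{0}^{3} (8r^2 + 16) · r dr = 234.

Outer integral (in θ): ∫_{0}^{2π} (234) dθ = 468π.

Therefore ∬_D (8x^2 + 8y^2 + 16) dA = 468π.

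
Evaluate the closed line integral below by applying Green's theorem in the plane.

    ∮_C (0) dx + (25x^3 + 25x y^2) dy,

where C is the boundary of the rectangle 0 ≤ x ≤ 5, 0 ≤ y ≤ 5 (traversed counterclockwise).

Green's theorem converts the closed line integral into a double integral over the enclosed region D:

    ∮_C P dx + Q dy = ∬_D (∂Q/∂x - ∂P/∂y) dA.

Here P = 0, Q = 25x^3 + 25x y^2, so

    ∂Q/∂x = 75x^2 + 25y^2,    ∂P/∂y = 0,
    ∂Q/∂x - ∂P/∂y = 75x^2 + 25y^2.

D is the region 0 ≤ x ≤ 5, 0 ≤ y ≤ 5. Evaluating the double integral:

    ∬_D (75x^2 + 25y^2) dA = ∫_0^{5} ∫_0^{5} (75x^2 + 25y^2) dy dx.

Inner (y from 0 to 5): 375x^2 + 3125/3.
Outer (x from 0 to 5): 62500/3.

Therefore ∮_C P dx + Q dy = 62500/3.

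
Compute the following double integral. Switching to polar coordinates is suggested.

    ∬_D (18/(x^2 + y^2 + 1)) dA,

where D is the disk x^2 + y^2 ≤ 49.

The region D is 0 ≤ r ≤ 7, 0 ≤ θ ≤ 2π in polar coordinates, where x = r cos(θ), y = r sin(θ), and dA = r dr dθ.

Under the substitution, the integrand becomes 18/(r^2 + 1), so

    ∬_D (18/(x^2 + y^2 + 1)) dA = ∫_{0}^{2π} ∫_{0}^{7} (18/(r^2 + 1)) · r dr dθ.

Inner integral (in r): ∫_{0}^{7} (18/(r^2 + 1)) · r dr = log(1953125000000000).

Outer integral (in θ): ∫_{0}^{2π} (log(1953125000000000)) dθ = 18π log(50).

Therefore ∬_D (18/(x^2 + y^2 + 1)) dA = 18π log(50).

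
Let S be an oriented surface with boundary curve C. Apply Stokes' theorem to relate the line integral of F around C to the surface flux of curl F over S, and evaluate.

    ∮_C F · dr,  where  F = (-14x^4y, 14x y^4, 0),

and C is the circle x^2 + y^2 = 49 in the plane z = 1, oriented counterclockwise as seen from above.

Let S be the flat disk x^2 + y^2 ≤ 49 in the plane z = 1, with upward unit normal n̂ = ẑ. By Stokes' theorem,

    ∮_C F · dr = ∬_S (∇ × F) · n̂ dS = ∬_D (curl F)_z dA,

where D is the disk x^2 + y^2 ≤ 49.

Compute the curl of F = (-14x^4y, 14x y^4, 0):
    (∇ × F)_x = ∂F_z/∂y - ∂F_y/∂z = 0,
    (∇ × F)_y = ∂F_x/∂z - ∂F_z/∂x = 0,
    (∇ × F)_z = ∂F_y/∂x - ∂F_x/∂y = 14x^4 + 14y^4.

On z = 1, (curl F)_z = 14x^4 + 14y^4.

Convert to polar (x = r cos θ, y = r sin θ, dA = r dr dθ); the integrand becomes 14r^4(sin(θ)^4 + cos(θ)^4), so

    ∬_D (curl F)_z dA = ∫_0^{2π} ∫_0^{7} (14r^4(sin(θ)^4 + cos(θ)^4)) · r dr dθ.

Inner (r from 0 to 7): 823543sin(θ)^4/3 + 823543cos(θ)^4/3.
Outer (θ from 0 to 2π): 823543π/2.

Therefore ∮_C F · dr = 823543π/2.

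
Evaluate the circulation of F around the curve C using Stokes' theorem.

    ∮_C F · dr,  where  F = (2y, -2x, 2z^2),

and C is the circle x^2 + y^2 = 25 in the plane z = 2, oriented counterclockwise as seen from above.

Let S be the flat disk x^2 + y^2 ≤ 25 in the plane z = 2, with upward unit normal n̂ = ẑ. By Stokes' theorem,

    ∮_C F · dr = ∬_S (∇ × F) · n̂ dS = ∬_D (curl F)_z dA,

where D is the disk x^2 + y^2 ≤ 25.

Compute the curl of F = (2y, -2x, 2z^2):
    (∇ × F)_x = ∂F_z/∂y - ∂F_y/∂z = 0,
    (∇ × F)_y = ∂F_x/∂z - ∂F_z/∂x = 0,
    (∇ × F)_z = ∂F_y/∂x - ∂F_x/∂y = -4.

On z = 2, (curl F)_z = -4.

Convert to polar (x = r cos θ, y = r sin θ, dA = r dr dθ); the integrand becomes -4, so

    ∬_D (curl F)_z dA = ∫_0^{2π} ∫_0^{5} (-4) · r dr dθ.

Inner (r from 0 to 5): -50.
Outer (θ from 0 to 2π): -100π.

Therefore ∮_C F · dr = -100π.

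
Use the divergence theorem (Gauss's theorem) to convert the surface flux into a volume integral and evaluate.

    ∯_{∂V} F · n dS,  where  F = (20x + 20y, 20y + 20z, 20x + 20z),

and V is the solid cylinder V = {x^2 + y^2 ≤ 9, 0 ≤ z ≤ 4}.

By the divergence theorem,

    ∯_{∂V} F · n dS = ∭_V (∇ · F) dV.

Compute the divergence:
    ∇ · F = ∂F_x/∂x + ∂F_y/∂y + ∂F_z/∂z = 20 + 20 + 20 = 60.

In cylindrical coordinates, x = r cos(θ), y = r sin(θ), z = z, dV = r dr dθ dz, with 0 ≤ r ≤ 3, 0 ≤ θ ≤ 2π, 0 ≤ z ≤ 4.

The integrand, after substitution and multiplying by the volume element, becomes (60) · r, so

    ∭_V (∇·F) dV = ∫_0^{2π} ∫_0^{3} ∫_0^{4} (60) · r dz dr dθ.

Inner (z from 0 to 4): 240r.
Middle (r from 0 to 3): 1080.
Outer (θ from 0 to 2π): 2160π.

Therefore ∯_{∂V} F · n dS = 2160π.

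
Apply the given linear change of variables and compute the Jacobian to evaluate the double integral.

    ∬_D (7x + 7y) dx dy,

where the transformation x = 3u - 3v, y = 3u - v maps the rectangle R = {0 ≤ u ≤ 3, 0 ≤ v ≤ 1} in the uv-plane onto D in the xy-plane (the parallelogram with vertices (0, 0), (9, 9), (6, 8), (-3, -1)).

Compute the Jacobian determinant of (x, y) with respect to (u, v):

    ∂(x,y)/∂(u,v) = | 3  -3 | = (3)(-1) - (-3)(3) = 6.
                   | 3  -1 |

Its absolute value is |J| = 6 (the area scaling factor).

Substituting x = 3u - 3v, y = 3u - v into the integrand,

    7x + 7y → 42u - 28v,

so the integral becomes

    ∬_R (42u - 28v) · |J| du dv = ∫_0^3 ∫_0^1 (252u - 168v) dv du.

Inner (v): 252u - 84.
Outer (u): 882.

Therefore ∬_D (7x + 7y) dx dy = 882.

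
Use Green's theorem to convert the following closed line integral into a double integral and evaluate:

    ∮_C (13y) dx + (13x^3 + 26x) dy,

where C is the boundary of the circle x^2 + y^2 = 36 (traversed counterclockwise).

Green's theorem converts the closed line integral into a double integral over the enclosed region D:

    ∮_C P dx + Q dy = ∬_D (∂Q/∂x - ∂P/∂y) dA.

Here P = 13y, Q = 13x^3 + 26x, so

    ∂Q/∂x = 39x^2 + 26,    ∂P/∂y = 13,
    ∂Q/∂x - ∂P/∂y = 39x^2 + 13.

D is the region x^2 + y^2 ≤ 36. Evaluating the double integral:

In polar coordinates (x = r cos θ, y = r sin θ, dA = r dr dθ) the integrand becomes 39r^2cos(θ)^2 + 13, so

    ∬_D (39x^2 + 13) dA = ∫_0^{2π} ∫_0^{6} (39r^2cos(θ)^2 + 13) · r dr dθ.

Inner (r from 0 to 6): 12636cos(θ)^2 + 234.
Outer (θ from 0 to 2π): 13104π.

Therefore ∮_C P dx + Q dy = 13104π.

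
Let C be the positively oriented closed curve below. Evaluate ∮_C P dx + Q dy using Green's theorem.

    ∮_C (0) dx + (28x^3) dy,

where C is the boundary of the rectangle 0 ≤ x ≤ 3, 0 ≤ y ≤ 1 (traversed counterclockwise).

Green's theorem converts the closed line integral into a double integral over the enclosed region D:

    ∮_C P dx + Q dy = ∬_D (∂Q/∂x - ∂P/∂y) dA.

Here P = 0, Q = 28x^3, so

    ∂Q/∂x = 84x^2,    ∂P/∂y = 0,
    ∂Q/∂x - ∂P/∂y = 84x^2.

D is the region 0 ≤ x ≤ 3, 0 ≤ y ≤ 1. Evaluating the double integral:

    ∬_D (84x^2) dA = ∫_0^{3} ∫_0^{1} (84x^2) dy dx.

Inner (y from 0 to 1): 84x^2.
Outer (x from 0 to 3): 756.

Therefore ∮_C P dx + Q dy = 756.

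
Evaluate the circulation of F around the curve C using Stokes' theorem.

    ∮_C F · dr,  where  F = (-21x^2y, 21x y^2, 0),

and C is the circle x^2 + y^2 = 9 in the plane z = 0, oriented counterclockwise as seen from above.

Let S be the flat disk x^2 + y^2 ≤ 9 in the plane z = 0, with upward unit normal n̂ = ẑ. By Stokes' theorem,

    ∮_C F · dr = ∬_S (∇ × F) · n̂ dS = ∬_D (curl F)_z dA,

where D is the disk x^2 + y^2 ≤ 9.

Compute the curl of F = (-21x^2y, 21x y^2, 0):
    (∇ × F)_x = ∂F_z/∂y - ∂F_y/∂z = 0,
    (∇ × F)_y = ∂F_x/∂z - ∂F_z/∂x = 0,
    (∇ × F)_z = ∂F_y/∂x - ∂F_x/∂y = 21x^2 + 21y^2.

On z = 0, (curl F)_z = 21x^2 + 21y^2.

Convert to polar (x = r cos θ, y = r sin θ, dA = r dr dθ); the integrand becomes 21r^2, so

    ∬_D (curl F)_z dA = ∫_0^{2π} ∫_0^{3} (21r^2) · r dr dθ.

Inner (r from 0 to 3): 1701/4.
Outer (θ from 0 to 2π): 1701π/2.

Therefore ∮_C F · dr = 1701π/2.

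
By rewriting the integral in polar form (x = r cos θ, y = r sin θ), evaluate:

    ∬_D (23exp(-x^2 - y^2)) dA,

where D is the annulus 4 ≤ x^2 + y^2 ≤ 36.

The region D is 2 ≤ r ≤ 6, 0 ≤ θ ≤ 2π in polar coordinates, where x = r cos(θ), y = r sin(θ), and dA = r dr dθ.

Under the substitution, the integrand becomes 23exp(-r^2), so

    ∬_D (23exp(-x^2 - y^2)) dA = ∫_{0}^{2π} ∫_{2}^{6} (23exp(-r^2)) · r dr dθ.

Inner integral (in r): ∫_{2}^{6} (23exp(-r^2)) · r dr = -(23 - 23exp(32))exp(-36)/2.

Outer integral (in θ): ∫_{0}^{2π} (-(23 - 23exp(32))exp(-36)/2) dθ = -23π (1 - exp(32))exp(-36).

Therefore ∬_D (23exp(-x^2 - y^2)) dA = -23π (1 - exp(32))exp(-36).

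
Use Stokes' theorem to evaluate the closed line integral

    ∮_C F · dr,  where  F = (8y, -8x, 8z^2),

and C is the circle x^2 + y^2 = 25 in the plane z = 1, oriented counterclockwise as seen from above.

Let S be the flat disk x^2 + y^2 ≤ 25 in the plane z = 1, with upward unit normal n̂ = ẑ. By Stokes' theorem,

    ∮_C F · dr = ∬_S (∇ × F) · n̂ dS = ∬_D (curl F)_z dA,

where D is the disk x^2 + y^2 ≤ 25.

Compute the curl of F = (8y, -8x, 8z^2):
    (∇ × F)_x = ∂F_z/∂y - ∂F_y/∂z = 0,
    (∇ × F)_y = ∂F_x/∂z - ∂F_z/∂x = 0,
    (∇ × F)_z = ∂F_y/∂x - ∂F_x/∂y = -16.

On z = 1, (curl F)_z = -16.

Convert to polar (x = r cos θ, y = r sin θ, dA = r dr dθ); the integrand becomes -16, so

    ∬_D (curl F)_z dA = ∫_0^{2π} ∫_0^{5} (-16) · r dr dθ.

Inner (r from 0 to 5): -200.
Outer (θ from 0 to 2π): -400π.

Therefore ∮_C F · dr = -400π.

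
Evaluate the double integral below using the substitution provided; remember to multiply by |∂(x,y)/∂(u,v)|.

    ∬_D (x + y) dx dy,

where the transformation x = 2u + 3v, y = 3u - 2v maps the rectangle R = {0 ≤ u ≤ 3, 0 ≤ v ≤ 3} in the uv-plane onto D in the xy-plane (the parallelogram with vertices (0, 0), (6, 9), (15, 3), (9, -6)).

Compute the Jacobian determinant of (x, y) with respect to (u, v):

    ∂(x,y)/∂(u,v) = | 2  3 | = (2)(-2) - (3)(3) = -13.
                   | 3  -2 |

Its absolute value is |J| = 13 (the area scaling factor).

Substituting x = 2u + 3v, y = 3u - 2v into the integrand,

    x + y → 5u + v,

so the integral becomes

    ∬_R (5u + v) · |J| du dv = ∫_0^3 ∫_0^3 (65u + 13v) dv du.

Inner (v): 195u + 117/2.
Outer (u): 1053.

Therefore ∬_D (x + y) dx dy = 1053.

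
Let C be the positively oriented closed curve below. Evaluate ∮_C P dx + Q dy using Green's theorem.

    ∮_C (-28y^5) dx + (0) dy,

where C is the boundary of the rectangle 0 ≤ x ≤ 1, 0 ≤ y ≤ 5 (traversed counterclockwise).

Green's theorem converts the closed line integral into a double integral over the enclosed region D:

    ∮_C P dx + Q dy = ∬_D (∂Q/∂x - ∂P/∂y) dA.

Here P = -28y^5, Q = 0, so

    ∂Q/∂x = 0,    ∂P/∂y = -140y^4,
    ∂Q/∂x - ∂P/∂y = 140y^4.

D is the region 0 ≤ x ≤ 1, 0 ≤ y ≤ 5. Evaluating the double integral:

    ∬_D (140y^4) dA = ∫_0^{1} ∫_0^{5} (140y^4) dy dx.

Inner (y from 0 to 5): 87500.
Outer (x from 0 to 1): 87500.

Therefore ∮_C P dx + Q dy = 87500.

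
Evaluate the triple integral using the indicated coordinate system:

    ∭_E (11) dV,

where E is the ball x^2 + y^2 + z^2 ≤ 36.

In spherical coordinates, x = ρ sin(φ) cos(θ), y = ρ sin(φ) sin(θ), z = ρ cos(φ), and dV = ρ^2 sin(φ) dρ dφ dθ.

The integrand becomes 11, so

    ∭_E (11) dV = ∫_{0}^{2π} ∫_{0}^{π} ∫_{0}^{6} (11) · ρ^2 sin(φ) dρ dφ dθ.

Inner (ρ): 792sin(φ).
Middle (φ): 1584.
Outer (θ): 3168π.

Therefore the triple integral equals 3168π.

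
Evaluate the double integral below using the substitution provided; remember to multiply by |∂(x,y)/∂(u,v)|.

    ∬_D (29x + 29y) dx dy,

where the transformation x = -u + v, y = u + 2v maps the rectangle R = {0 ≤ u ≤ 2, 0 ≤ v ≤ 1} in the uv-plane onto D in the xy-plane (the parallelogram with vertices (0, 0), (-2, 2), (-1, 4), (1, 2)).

Compute the Jacobian determinant of (x, y) with respect to (u, v):

    ∂(x,y)/∂(u,v) = | -1  1 | = (-1)(2) - (1)(1) = -3.
                   | 1  2 |

Its absolute value is |J| = 3 (the area scaling factor).

Substituting x = -u + v, y = u + 2v into the integrand,

    29x + 29y → 87v,

so the integral becomes

    ∬_R (87v) · |J| du dv = ∫_0^2 ∫_0^1 (261v) dv du.

Inner (v): 261/2.
Outer (u): 261.

Therefore ∬_D (29x + 29y) dx dy = 261.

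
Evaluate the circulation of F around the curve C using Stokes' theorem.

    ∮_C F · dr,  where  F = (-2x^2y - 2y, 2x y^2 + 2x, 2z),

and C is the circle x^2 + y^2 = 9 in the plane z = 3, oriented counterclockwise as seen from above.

Let S be the flat disk x^2 + y^2 ≤ 9 in the plane z = 3, with upward unit normal n̂ = ẑ. By Stokes' theorem,

    ∮_C F · dr = ∬_S (∇ × F) · n̂ dS = ∬_D (curl F)_z dA,

where D is the disk x^2 + y^2 ≤ 9.

Compute the curl of F = (-2x^2y - 2y, 2x y^2 + 2x, 2z):
    (∇ × F)_x = ∂F_z/∂y - ∂F_y/∂z = 0,
    (∇ × F)_y = ∂F_x/∂z - ∂F_z/∂x = 0,
    (∇ × F)_z = ∂F_y/∂x - ∂F_x/∂y = 2x^2 + 2y^2 + 4.

On z = 3, (curl F)_z = 2x^2 + 2y^2 + 4.

Convert to polar (x = r cos θ, y = r sin θ, dA = r dr dθ); the integrand becomes 2r^2 + 4, so

    ∬_D (curl F)_z dA = ∫_0^{2π} ∫_0^{3} (2r^2 + 4) · r dr dθ.

Inner (r from 0 to 3): 117/2.
Outer (θ from 0 to 2π): 117π.

Therefore ∮_C F · dr = 117π.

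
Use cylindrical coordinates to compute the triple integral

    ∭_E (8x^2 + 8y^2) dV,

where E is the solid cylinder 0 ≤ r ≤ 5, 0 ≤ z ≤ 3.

In cylindrical coordinates, x = r cos(θ), y = r sin(θ), z = z, and dV = r dr dθ dz.

The integrand becomes 8r^2, so

    ∭_E (8x^2 + 8y^2) dV = ∫_{0}^{2π} ∫_{0}^{5} ∫_{0}^{3} (8r^2) · r dz dr dθ.

Inner (z): 24r^3.
Middle (r from 0 to 5): 3750.
Outer (θ): 7500π.

Therefore the triple integral equals 7500π.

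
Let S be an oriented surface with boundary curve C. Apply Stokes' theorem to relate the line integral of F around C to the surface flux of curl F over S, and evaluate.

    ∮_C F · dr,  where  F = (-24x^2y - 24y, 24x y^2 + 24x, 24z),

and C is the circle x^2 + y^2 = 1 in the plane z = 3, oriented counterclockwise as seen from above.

Let S be the flat disk x^2 + y^2 ≤ 1 in the plane z = 3, with upward unit normal n̂ = ẑ. By Stokes' theorem,

    ∮_C F · dr = ∬_S (∇ × F) · n̂ dS = ∬_D (curl F)_z dA,

where D is the disk x^2 + y^2 ≤ 1.

Compute the curl of F = (-24x^2y - 24y, 24x y^2 + 24x, 24z):
    (∇ × F)_x = ∂F_z/∂y - ∂F_y/∂z = 0,
    (∇ × F)_y = ∂F_x/∂z - ∂F_z/∂x = 0,
    (∇ × F)_z = ∂F_y/∂x - ∂F_x/∂y = 24x^2 + 24y^2 + 48.

On z = 3, (curl F)_z = 24x^2 + 24y^2 + 48.

Convert to polar (x = r cos θ, y = r sin θ, dA = r dr dθ); the integrand becomes 24r^2 + 48, so

    ∬_D (curl F)_z dA = ∫_0^{2π} ∫_0^{1} (24r^2 + 48) · r dr dθ.

Inner (r from 0 to 1): 30.
Outer (θ from 0 to 2π): 60π.

Therefore ∮_C F · dr = 60π.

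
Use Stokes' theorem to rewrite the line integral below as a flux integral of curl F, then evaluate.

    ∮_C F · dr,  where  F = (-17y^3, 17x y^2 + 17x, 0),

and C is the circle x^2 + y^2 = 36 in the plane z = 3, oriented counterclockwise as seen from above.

Let S be the flat disk x^2 + y^2 ≤ 36 in the plane z = 3, with upward unit normal n̂ = ẑ. By Stokes' theorem,

    ∮_C F · dr = ∬_S (∇ × F) · n̂ dS = ∬_D (curl F)_z dA,

where D is the disk x^2 + y^2 ≤ 36.

Compute the curl of F = (-17y^3, 17x y^2 + 17x, 0):
    (∇ × F)_x = ∂F_z/∂y - ∂F_y/∂z = 0,
    (∇ × F)_y = ∂F_x/∂z - ∂F_z/∂x = 0,
    (∇ × F)_z = ∂F_y/∂x - ∂F_x/∂y = 68y^2 + 17.

On z = 3, (curl F)_z = 68y^2 + 17.

Convert to polar (x = r cos θ, y = r sin θ, dA = r dr dθ); the integrand becomes 68r^2sin(θ)^2 + 17, so

    ∬_D (curl F)_z dA = ∫_0^{2π} ∫_0^{6} (68r^2sin(θ)^2 + 17) · r dr dθ.

Inner (r from 0 to 6): 22032sin(θ)^2 + 306.
Outer (θ from 0 to 2π): 22644π.

Therefore ∮_C F · dr = 22644π.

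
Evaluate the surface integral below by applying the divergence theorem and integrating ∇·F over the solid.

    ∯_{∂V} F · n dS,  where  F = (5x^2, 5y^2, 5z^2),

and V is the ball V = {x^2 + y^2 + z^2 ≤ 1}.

By the divergence theorem,

    ∯_{∂V} F · n dS = ∭_V (∇ · F) dV.

Compute the divergence:
    ∇ · F = ∂F_x/∂x + ∂F_y/∂y + ∂F_z/∂z = 10x + 10y + 10z.

In spherical coordinates, x = ρ sin(φ) cos(θ), y = ρ sin(φ) sin(θ), z = ρ cos(φ), dV = ρ^2 sin(φ) dρ dφ dθ, with 0 ≤ ρ ≤ 1, 0 ≤ φ ≤ π, 0 ≤ θ ≤ 2π.

The integrand, after substitution and multiplying by the volume element, becomes (10ρ (sqrt(2)sin(φ)sin(θ + π/4) + cos(φ))) · ρ^2 sin(φ), so

    ∭_V (∇·F) dV = ∫_0^{2π} ∫_0^{π} ∫_0^{1} (10ρ (sqrt(2)sin(φ)sin(θ + π/4) + cos(φ))) · ρ^2 sin(φ) dρ dφ dθ.

Inner (ρ from 0 to 1): 5(sqrt(2)sin(φ)sin(θ + π/4) + cos(φ))sin(φ)/2.
Middle (φ from 0 to π): 5sqrt(2)π sin(θ + π/4)/4.
Outer (θ from 0 to 2π): 0.

Therefore ∯_{∂V} F · n dS = 0.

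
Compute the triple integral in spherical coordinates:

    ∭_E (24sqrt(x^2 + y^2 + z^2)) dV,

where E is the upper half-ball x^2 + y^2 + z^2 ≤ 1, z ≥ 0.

In spherical coordinates, x = ρ sin(φ) cos(θ), y = ρ sin(φ) sin(θ), z = ρ cos(φ), and dV = ρ^2 sin(φ) dρ dφ dθ.

The integrand becomes 24ρ, so

    ∭_E (24sqrt(x^2 + y^2 + z^2)) dV = ∫_{0}^{2π} ∫_{0}^{π/2} ∫_{0}^{1} (24ρ) · ρ^2 sin(φ) dρ dφ dθ.

Inner (ρ): 6sin(φ).
Middle (φ): 6.
Outer (θ): 12π.

Therefore the triple integral equals 12π.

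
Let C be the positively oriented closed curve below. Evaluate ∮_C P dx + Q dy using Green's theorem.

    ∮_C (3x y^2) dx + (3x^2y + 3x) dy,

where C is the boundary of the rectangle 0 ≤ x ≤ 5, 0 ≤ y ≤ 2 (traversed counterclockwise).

Green's theorem converts the closed line integral into a double integral over the enclosed region D:

    ∮_C P dx + Q dy = ∬_D (∂Q/∂x - ∂P/∂y) dA.

Here P = 3x y^2, Q = 3x^2y + 3x, so

    ∂Q/∂x = 6x y + 3,    ∂P/∂y = 6x y,
    ∂Q/∂x - ∂P/∂y = 3.

D is the region 0 ≤ x ≤ 5, 0 ≤ y ≤ 2. Evaluating the double integral:

    ∬_D (3) dA = ∫_0^{5} ∫_0^{2} (3) dy dx.

Inner (y from 0 to 2): 6.
Outer (x from 0 to 5): 30.

Therefore ∮_C P dx + Q dy = 30.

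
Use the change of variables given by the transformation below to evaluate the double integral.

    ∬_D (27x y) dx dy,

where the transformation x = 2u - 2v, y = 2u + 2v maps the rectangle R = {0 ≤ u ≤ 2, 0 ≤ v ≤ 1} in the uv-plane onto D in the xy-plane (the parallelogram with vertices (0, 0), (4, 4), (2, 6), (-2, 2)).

Compute the Jacobian determinant of (x, y) with respect to (u, v):

    ∂(x,y)/∂(u,v) = | 2  -2 | = (2)(2) - (-2)(2) = 8.
                   | 2  2 |

Its absolute value is |J| = 8 (the area scaling factor).

Substituting x = 2u - 2v, y = 2u + 2v into the integrand,

    27x y → 108u^2 - 108v^2,

so the integral becomes

    ∬_R (108u^2 - 108v^2) · |J| du dv = ∫_0^2 ∫_0^1 (864u^2 - 864v^2) dv du.

Inner (v): 864u^2 - 288.
Outer (u): 1728.

Therefore ∬_D (27x y) dx dy = 1728.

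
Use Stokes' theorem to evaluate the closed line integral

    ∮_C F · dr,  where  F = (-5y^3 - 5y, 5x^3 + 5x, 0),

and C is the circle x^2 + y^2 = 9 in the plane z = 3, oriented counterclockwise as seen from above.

Let S be the flat disk x^2 + y^2 ≤ 9 in the plane z = 3, with upward unit normal n̂ = ẑ. By Stokes' theorem,

    ∮_C F · dr = ∬_S (∇ × F) · n̂ dS = ∬_D (curl F)_z dA,

where D is the disk x^2 + y^2 ≤ 9.

Compute the curl of F = (-5y^3 - 5y, 5x^3 + 5x, 0):
    (∇ × F)_x = ∂F_z/∂y - ∂F_y/∂z = 0,
    (∇ × F)_y = ∂F_x/∂z - ∂F_z/∂x = 0,
    (∇ × F)_z = ∂F_y/∂x - ∂F_x/∂y = 15x^2 + 15y^2 + 10.

On z = 3, (curl F)_z = 15x^2 + 15y^2 + 10.

Convert to polar (x = r cos θ, y = r sin θ, dA = r dr dθ); the integrand becomes 15r^2 + 10, so

    ∬_D (curl F)_z dA = ∫_0^{2π} ∫_0^{3} (15r^2 + 10) · r dr dθ.

Inner (r from 0 to 3): 1395/4.
Outer (θ from 0 to 2π): 1395π/2.

Therefore ∮_C F · dr = 1395π/2.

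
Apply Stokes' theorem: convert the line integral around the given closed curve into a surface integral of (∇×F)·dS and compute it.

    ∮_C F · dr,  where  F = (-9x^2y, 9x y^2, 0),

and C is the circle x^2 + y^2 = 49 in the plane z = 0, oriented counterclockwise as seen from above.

Let S be the flat disk x^2 + y^2 ≤ 49 in the plane z = 0, with upward unit normal n̂ = ẑ. By Stokes' theorem,

    ∮_C F · dr = ∬_S (∇ × F) · n̂ dS = ∬_D (curl F)_z dA,

where D is the disk x^2 + y^2 ≤ 49.

Compute the curl of F = (-9x^2y, 9x y^2, 0):
    (∇ × F)_x = ∂F_z/∂y - ∂F_y/∂z = 0,
    (∇ × F)_y = ∂F_x/∂z - ∂F_z/∂x = 0,
    (∇ × F)_z = ∂F_y/∂x - ∂F_x/∂y = 9x^2 + 9y^2.

On z = 0, (curl F)_z = 9x^2 + 9y^2.

Convert to polar (x = r cos θ, y = r sin θ, dA = r dr dθ); the integrand becomes 9r^2, so

    ∬_D (curl F)_z dA = ∫_0^{2π} ∫_0^{7} (9r^2) · r dr dθ.

Inner (r from 0 to 7): 21609/4.
Outer (θ from 0 to 2π): 21609π/2.

Therefore ∮_C F · dr = 21609π/2.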